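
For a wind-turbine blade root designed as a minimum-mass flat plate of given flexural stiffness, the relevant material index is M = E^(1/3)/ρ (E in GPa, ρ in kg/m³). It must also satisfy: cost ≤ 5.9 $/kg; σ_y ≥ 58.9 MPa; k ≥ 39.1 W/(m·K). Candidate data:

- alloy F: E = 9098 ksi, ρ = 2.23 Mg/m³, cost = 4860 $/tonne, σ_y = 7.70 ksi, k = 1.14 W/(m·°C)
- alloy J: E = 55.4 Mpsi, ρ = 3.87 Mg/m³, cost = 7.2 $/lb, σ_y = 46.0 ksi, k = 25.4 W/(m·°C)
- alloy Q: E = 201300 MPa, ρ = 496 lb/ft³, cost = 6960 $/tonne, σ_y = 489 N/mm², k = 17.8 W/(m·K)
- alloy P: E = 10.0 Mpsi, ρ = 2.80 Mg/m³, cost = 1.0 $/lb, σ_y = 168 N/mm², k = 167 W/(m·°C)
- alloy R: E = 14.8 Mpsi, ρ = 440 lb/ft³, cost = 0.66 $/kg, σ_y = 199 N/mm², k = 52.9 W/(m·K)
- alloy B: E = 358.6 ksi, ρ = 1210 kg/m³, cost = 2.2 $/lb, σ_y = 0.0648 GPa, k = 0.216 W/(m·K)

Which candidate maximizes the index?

Screen on constraints: cost ≤ 5.9 $/kg; σ_y ≥ 58.9 MPa; k ≥ 39.1 W/(m·K). Survivors: alloy P, alloy R.
Normalizing units and computing the index:
  alloy P: E = 68.95 GPa, ρ = 2800 kg/m³
  alloy R: E = 102.0 GPa, ρ = 7048 kg/m³
  alloy P: M = 1.46×10⁻³
  alloy R: M = 0.663×10⁻³
The maximum is for alloy P.

alloy P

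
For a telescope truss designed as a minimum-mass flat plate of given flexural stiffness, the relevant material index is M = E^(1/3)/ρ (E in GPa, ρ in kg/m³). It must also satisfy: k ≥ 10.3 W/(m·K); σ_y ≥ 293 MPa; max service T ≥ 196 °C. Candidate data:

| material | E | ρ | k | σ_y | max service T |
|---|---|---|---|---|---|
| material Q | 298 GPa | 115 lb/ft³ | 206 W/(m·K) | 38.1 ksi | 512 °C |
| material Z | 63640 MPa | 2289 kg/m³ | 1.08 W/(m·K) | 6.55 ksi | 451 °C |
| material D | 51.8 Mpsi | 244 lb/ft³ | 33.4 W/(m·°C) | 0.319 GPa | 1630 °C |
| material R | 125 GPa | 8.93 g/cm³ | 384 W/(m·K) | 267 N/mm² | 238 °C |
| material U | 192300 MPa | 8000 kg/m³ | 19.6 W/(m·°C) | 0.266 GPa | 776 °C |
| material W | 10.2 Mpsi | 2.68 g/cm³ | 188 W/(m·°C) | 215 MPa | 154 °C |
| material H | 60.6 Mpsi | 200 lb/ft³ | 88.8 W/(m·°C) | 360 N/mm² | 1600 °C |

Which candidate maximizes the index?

material H

Screen on constraints: k ≥ 10.3 W/(m·K); σ_y ≥ 293 MPa; max service T ≥ 196 °C. Survivors: material D, material H.
After converting to SI:
  material D: E = 357.1 GPa, ρ = 3909 kg/m³
  material H: E = 417.8 GPa, ρ = 3204 kg/m³
  material H: M = 2.33×10⁻³
  material D: M = 1.82×10⁻³
The maximum is for material H.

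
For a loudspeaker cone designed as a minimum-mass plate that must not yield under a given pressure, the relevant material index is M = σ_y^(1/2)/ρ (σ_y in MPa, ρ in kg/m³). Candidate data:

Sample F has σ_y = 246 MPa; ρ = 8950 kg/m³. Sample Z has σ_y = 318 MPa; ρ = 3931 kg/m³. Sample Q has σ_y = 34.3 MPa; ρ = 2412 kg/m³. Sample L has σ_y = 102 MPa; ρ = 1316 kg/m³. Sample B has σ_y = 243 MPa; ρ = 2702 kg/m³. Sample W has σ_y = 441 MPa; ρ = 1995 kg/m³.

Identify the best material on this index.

Per-candidate index values:
  sample W: M = 10.5×10⁻³
  sample L: M = 7.67×10⁻³
  sample B: M = 5.77×10⁻³
  sample Z: M = 4.54×10⁻³
  sample Q: M = 2.43×10⁻³
  sample F: M = 1.75×10⁻³
Sample W ranks first.

sample W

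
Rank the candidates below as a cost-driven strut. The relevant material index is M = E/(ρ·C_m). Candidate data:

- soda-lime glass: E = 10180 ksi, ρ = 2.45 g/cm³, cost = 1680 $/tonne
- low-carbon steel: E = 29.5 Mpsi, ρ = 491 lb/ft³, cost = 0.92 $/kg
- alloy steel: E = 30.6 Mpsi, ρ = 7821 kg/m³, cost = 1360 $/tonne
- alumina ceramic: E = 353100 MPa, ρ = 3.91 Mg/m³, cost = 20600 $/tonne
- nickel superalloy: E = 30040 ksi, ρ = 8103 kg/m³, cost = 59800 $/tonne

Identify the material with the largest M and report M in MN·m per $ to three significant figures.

low-carbon steel, M = 28.1 MN·m per $

Putting every candidate on a common basis:
  soda-lime glass: E = 70.19 GPa, ρ = 2450 kg/m³, cost = 1.680 $/kg
  low-carbon steel: E = 203.4 GPa, ρ = 7865 kg/m³, cost = 0.9200 $/kg
  alloy steel: E = 211.0 GPa, ρ = 7821 kg/m³, cost = 1.360 $/kg
  alumina ceramic: E = 353.1 GPa, ρ = 3910 kg/m³, cost = 20.60 $/kg
  nickel superalloy: E = 207.1 GPa, ρ = 8103 kg/m³, cost = 59.80 $/kg
  low-carbon steel: M = 28.1 MN·m per $
  alloy steel: M = 19.8 MN·m per $
  soda-lime glass: M = 17.1 MN·m per $
  alumina ceramic: M = 4.38 MN·m per $
  nickel superalloy: M = 0.427 MN·m per $
The maximum is for low-carbon steel.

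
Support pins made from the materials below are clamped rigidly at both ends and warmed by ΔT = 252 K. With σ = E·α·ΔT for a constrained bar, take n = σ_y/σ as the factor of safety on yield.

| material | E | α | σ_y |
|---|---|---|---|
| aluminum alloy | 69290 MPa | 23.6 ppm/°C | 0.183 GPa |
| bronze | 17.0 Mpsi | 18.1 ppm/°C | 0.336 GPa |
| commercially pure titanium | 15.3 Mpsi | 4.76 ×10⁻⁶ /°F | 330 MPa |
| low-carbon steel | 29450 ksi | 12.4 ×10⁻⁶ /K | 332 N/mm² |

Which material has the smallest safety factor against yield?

Converting E to GPa, α to ×10⁻⁶/K, σ_y to MPa, then σ and n for each:
  aluminum alloy: E = 69.29, α = 23.6, σ_y = 183.0 → σ = 412 MPa, n = 0.444
  bronze: E = 117.2, α = 18.1, σ_y = 336.0 → σ = 535 MPa, n = 0.628
  commercially pure titanium: E = 105.5, α = 8.57, σ_y = 330.0 → σ = 228 MPa, n = 1.45
  low-carbon steel: E = 203.1, α = 12.4, σ_y = 332.0 → σ = 634 MPa, n = 0.523
Smallest n: aluminum alloy with n = 0.444.

aluminum alloy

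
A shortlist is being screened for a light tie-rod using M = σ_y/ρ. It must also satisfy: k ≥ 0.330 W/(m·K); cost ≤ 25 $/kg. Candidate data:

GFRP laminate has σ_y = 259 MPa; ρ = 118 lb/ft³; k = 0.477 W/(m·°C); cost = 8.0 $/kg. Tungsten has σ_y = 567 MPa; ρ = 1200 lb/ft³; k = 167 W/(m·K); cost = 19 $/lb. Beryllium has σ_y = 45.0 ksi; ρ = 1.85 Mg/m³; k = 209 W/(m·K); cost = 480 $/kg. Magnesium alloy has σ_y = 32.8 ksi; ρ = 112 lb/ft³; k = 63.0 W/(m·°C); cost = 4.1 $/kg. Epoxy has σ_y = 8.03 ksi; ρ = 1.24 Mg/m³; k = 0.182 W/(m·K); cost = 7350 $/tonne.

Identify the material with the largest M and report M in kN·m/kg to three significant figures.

GFRP laminate, M = 137 kN·m/kg

Screen on constraints: k ≥ 0.330 W/(m·K); cost ≤ 25 $/kg. Survivors: GFRP laminate, magnesium alloy.
After converting to SI:
  GFRP laminate: σ_y = 259.0 MPa, ρ = 1890 kg/m³
  magnesium alloy: σ_y = 226.1 MPa, ρ = 1794 kg/m³
  GFRP laminate: M = 137 kN·m/kg
  magnesium alloy: M = 126 kN·m/kg
GFRP laminate ranks first.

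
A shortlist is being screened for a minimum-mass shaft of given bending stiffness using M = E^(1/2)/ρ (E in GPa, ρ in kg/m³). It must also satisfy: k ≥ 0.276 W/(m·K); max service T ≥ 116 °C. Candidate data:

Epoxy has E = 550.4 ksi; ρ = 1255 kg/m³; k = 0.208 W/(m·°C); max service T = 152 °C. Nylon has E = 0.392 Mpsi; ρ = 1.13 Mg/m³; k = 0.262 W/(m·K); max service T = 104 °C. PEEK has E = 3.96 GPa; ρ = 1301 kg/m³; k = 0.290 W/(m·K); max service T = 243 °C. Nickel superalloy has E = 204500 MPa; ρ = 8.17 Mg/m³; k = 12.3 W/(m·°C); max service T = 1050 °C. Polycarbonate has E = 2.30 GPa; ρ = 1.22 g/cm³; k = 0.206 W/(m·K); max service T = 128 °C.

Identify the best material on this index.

nickel superalloy

Screen on constraints: k ≥ 0.276 W/(m·K); max service T ≥ 116 °C. Survivors: PEEK, nickel superalloy.
In SI units:
  PEEK: E = 3.960 GPa, ρ = 1301 kg/m³
  nickel superalloy: E = 204.5 GPa, ρ = 8170 kg/m³
  nickel superalloy: M = 1.75×10⁻³
  PEEK: M = 1.53×10⁻³
Nickel superalloy ranks first.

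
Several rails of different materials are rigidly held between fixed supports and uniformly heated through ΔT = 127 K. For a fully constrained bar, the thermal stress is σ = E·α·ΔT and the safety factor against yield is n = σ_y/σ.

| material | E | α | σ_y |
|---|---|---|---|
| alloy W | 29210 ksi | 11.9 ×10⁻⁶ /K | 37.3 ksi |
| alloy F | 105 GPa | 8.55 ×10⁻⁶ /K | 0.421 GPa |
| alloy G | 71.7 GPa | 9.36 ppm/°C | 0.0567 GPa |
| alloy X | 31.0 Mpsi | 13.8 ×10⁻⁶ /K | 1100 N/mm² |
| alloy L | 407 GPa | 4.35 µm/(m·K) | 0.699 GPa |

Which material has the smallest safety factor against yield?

alloy G

With everything in SI (GPa, ×10⁻⁶/K, MPa):
  alloy W: E = 201.4, α = 11.9, σ_y = 257.2 → σ = 304 MPa, n = 0.845
  alloy F: E = 105.0, α = 8.55, σ_y = 421.0 → σ = 114 MPa, n = 3.69
  alloy G: E = 71.70, α = 9.36, σ_y = 56.70 → σ = 85.2 MPa, n = 0.665
  alloy X: E = 213.7, α = 13.8, σ_y = 1100 → σ = 375 MPa, n = 2.94
  alloy L: E = 407.0, α = 4.35, σ_y = 699.0 → σ = 225 MPa, n = 3.11
Alloy G has the lowest safety factor, n = 0.665.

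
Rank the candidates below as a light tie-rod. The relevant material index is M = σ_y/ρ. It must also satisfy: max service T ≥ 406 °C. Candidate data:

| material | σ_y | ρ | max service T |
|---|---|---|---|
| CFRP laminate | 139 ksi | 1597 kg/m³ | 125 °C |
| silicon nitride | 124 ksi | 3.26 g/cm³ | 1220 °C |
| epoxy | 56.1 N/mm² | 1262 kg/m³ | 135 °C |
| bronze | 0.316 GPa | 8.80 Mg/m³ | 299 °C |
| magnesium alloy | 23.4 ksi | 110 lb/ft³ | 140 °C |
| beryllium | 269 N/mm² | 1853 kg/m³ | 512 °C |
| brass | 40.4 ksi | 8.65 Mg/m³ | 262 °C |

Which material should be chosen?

Screen on constraints: max service T ≥ 406 °C. Survivors: silicon nitride, beryllium.
After converting to SI:
  silicon nitride: σ_y = 855.0 MPa, ρ = 3260 kg/m³
  beryllium: σ_y = 269.0 MPa, ρ = 1853 kg/m³
  silicon nitride: M = 262 kN·m/kg
  beryllium: M = 145 kN·m/kg
Silicon nitride has the largest M.

silicon nitride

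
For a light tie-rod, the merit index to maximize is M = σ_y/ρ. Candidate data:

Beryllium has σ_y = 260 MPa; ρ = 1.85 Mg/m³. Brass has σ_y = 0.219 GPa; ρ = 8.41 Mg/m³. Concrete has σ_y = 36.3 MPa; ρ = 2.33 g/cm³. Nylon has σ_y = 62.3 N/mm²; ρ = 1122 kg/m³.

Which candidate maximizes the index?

beryllium

Normalizing units and computing the index:
  beryllium: σ_y = 260.0 MPa, ρ = 1850 kg/m³
  brass: σ_y = 219.0 MPa, ρ = 8410 kg/m³
  concrete: σ_y = 36.30 MPa, ρ = 2330 kg/m³
  nylon: σ_y = 62.30 MPa, ρ = 1122 kg/m³
  beryllium: M = 141 kN·m/kg
  nylon: M = 55.5 kN·m/kg
  brass: M = 26.0 kN·m/kg
  concrete: M = 15.6 kN·m/kg
The maximum is for beryllium.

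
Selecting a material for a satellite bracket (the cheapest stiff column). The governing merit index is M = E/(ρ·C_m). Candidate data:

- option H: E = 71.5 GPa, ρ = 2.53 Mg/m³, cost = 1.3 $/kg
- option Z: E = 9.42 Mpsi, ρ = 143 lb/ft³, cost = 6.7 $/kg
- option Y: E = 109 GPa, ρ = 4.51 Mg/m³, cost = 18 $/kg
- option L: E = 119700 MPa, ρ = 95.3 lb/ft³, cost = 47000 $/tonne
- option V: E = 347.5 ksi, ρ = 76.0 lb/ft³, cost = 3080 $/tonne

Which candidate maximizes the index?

option H

In SI units:
  option H: E = 71.50 GPa, ρ = 2530 kg/m³, cost = 1.300 $/kg
  option Z: E = 64.95 GPa, ρ = 2291 kg/m³, cost = 6.700 $/kg
  option Y: E = 109.0 GPa, ρ = 4510 kg/m³, cost = 18.00 $/kg
  option L: E = 119.7 GPa, ρ = 1527 kg/m³, cost = 47.00 $/kg
  option V: E = 2.396 GPa, ρ = 1217 kg/m³, cost = 3.080 $/kg
  option H: M = 21.7 MN·m per $
  option Z: M = 4.23 MN·m per $
  option L: M = 1.67 MN·m per $
  option Y: M = 1.34 MN·m per $
  option V: M = 0.639 MN·m per $
Option H has the largest M.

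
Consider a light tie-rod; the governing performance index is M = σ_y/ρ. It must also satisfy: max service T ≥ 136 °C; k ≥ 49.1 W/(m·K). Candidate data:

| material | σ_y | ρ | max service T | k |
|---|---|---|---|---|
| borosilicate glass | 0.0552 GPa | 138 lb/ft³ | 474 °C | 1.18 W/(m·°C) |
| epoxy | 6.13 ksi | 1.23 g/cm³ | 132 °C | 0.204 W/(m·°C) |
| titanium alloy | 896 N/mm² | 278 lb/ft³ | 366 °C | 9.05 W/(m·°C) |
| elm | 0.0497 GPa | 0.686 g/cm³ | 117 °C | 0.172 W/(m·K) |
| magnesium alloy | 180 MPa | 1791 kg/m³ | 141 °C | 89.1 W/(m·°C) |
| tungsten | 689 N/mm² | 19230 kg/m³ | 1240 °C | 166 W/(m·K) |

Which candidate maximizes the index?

magnesium alloy

Screen on constraints: max service T ≥ 136 °C; k ≥ 49.1 W/(m·K). Survivors: magnesium alloy, tungsten.
Normalizing units and computing the index:
  magnesium alloy: σ_y = 180.0 MPa, ρ = 1791 kg/m³
  tungsten: σ_y = 689.0 MPa, ρ = 19230 kg/m³
  magnesium alloy: M = 101 kN·m/kg
  tungsten: M = 35.8 kN·m/kg
Magnesium alloy ranks first.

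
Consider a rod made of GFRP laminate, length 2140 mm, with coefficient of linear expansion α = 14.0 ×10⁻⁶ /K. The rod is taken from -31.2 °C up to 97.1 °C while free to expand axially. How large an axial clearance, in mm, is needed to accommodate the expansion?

ΔT = 97.1 − (-31.2) = 128.3 K.
ΔL = α·L₀·ΔT = 14.0×10⁻⁶ × 2140 mm × 128.3 K = 3.84 mm.

3.84 mm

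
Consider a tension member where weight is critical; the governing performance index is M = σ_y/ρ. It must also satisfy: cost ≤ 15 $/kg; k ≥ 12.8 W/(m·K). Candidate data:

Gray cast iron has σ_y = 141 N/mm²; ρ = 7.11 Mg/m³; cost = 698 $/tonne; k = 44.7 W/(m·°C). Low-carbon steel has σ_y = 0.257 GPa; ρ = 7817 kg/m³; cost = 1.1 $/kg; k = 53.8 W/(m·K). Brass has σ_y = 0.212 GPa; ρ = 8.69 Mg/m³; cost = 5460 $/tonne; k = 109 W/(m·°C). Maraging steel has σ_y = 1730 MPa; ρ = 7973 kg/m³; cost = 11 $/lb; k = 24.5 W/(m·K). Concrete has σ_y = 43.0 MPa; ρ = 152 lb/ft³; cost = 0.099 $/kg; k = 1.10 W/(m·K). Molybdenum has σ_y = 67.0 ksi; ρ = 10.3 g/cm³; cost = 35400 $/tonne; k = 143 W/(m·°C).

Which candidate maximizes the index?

Screen on constraints: cost ≤ 15 $/kg; k ≥ 12.8 W/(m·K). Survivors: gray cast iron, low-carbon steel, brass.
After converting to SI:
  gray cast iron: σ_y = 141.0 MPa, ρ = 7110 kg/m³
  low-carbon steel: σ_y = 257.0 MPa, ρ = 7817 kg/m³
  brass: σ_y = 212.0 MPa, ρ = 8690 kg/m³
  low-carbon steel: M = 32.9 kN·m/kg
  brass: M = 24.4 kN·m/kg
  gray cast iron: M = 19.8 kN·m/kg
Low-carbon steel has the largest M.

low-carbon steel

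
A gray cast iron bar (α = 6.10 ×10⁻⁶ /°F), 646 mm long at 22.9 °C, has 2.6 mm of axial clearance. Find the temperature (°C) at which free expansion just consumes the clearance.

α = 6.10×10⁻⁶/°F × 9/5 = 11.0×10⁻⁶/K.
α·L₀·ΔT = 2.6 mm ⇒ ΔT = 2.6 / (11.0×10⁻⁶ × 646.0) = 366.6 K.
T = 22.9 + 366.6 = 389.5 °C.

389 °C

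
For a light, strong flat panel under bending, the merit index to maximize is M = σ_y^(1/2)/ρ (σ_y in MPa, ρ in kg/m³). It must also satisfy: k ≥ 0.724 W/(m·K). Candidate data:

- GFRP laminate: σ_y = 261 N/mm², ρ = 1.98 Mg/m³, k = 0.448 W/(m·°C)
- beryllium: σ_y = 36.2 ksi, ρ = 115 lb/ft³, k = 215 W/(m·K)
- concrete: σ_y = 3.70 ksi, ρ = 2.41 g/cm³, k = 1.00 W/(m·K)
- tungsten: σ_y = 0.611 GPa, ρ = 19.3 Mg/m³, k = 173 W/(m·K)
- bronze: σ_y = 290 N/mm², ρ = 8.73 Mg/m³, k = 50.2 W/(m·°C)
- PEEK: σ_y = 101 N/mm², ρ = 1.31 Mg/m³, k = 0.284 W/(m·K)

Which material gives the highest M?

beryllium

Screen on constraints: k ≥ 0.724 W/(m·K). Survivors: beryllium, concrete, tungsten, bronze.
Normalizing units and computing the index:
  beryllium: σ_y = 249.6 MPa, ρ = 1842 kg/m³
  concrete: σ_y = 25.51 MPa, ρ = 2410 kg/m³
  tungsten: σ_y = 611.0 MPa, ρ = 19300 kg/m³
  bronze: σ_y = 290.0 MPa, ρ = 8730 kg/m³
  beryllium: M = 8.58×10⁻³
  concrete: M = 2.10×10⁻³
  bronze: M = 1.95×10⁻³
  tungsten: M = 1.28×10⁻³
Beryllium has the largest M.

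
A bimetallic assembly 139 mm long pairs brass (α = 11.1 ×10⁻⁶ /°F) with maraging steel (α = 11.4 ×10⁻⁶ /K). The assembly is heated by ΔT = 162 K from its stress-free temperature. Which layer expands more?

brass: α = 11.1×10⁻⁶/°F × 9/5 = 20.0×10⁻⁶/K.
α(brass) = 20.0×10⁻⁶/K vs α(maraging steel) = 11.4×10⁻⁶/K.
Higher α expands more for the same ΔT: brass.

brass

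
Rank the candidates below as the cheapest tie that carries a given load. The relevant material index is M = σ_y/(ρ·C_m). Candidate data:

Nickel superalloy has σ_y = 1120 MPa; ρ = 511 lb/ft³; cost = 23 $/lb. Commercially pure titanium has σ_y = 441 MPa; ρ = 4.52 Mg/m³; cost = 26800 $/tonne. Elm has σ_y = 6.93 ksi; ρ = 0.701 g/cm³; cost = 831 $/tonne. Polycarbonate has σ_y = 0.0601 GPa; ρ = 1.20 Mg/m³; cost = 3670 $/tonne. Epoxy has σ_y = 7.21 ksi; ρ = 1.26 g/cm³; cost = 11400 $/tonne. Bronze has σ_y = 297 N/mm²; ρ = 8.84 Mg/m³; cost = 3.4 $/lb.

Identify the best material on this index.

elm

In SI units:
  nickel superalloy: σ_y = 1120 MPa, ρ = 8185 kg/m³, cost = 50.71 $/kg
  commercially pure titanium: σ_y = 441.0 MPa, ρ = 4520 kg/m³, cost = 26.80 $/kg
  elm: σ_y = 47.78 MPa, ρ = 701.0 kg/m³, cost = 0.8310 $/kg
  polycarbonate: σ_y = 60.10 MPa, ρ = 1200 kg/m³, cost = 3.670 $/kg
  epoxy: σ_y = 49.71 MPa, ρ = 1260 kg/m³, cost = 11.40 $/kg
  bronze: σ_y = 297.0 MPa, ρ = 8840 kg/m³, cost = 7.496 $/kg
  elm: M = 82.0 kN·m per $
  polycarbonate: M = 13.6 kN·m per $
  bronze: M = 4.48 kN·m per $
  commercially pure titanium: M = 3.64 kN·m per $
  epoxy: M = 3.46 kN·m per $
  nickel superalloy: M = 2.70 kN·m per $
Elm has the largest M.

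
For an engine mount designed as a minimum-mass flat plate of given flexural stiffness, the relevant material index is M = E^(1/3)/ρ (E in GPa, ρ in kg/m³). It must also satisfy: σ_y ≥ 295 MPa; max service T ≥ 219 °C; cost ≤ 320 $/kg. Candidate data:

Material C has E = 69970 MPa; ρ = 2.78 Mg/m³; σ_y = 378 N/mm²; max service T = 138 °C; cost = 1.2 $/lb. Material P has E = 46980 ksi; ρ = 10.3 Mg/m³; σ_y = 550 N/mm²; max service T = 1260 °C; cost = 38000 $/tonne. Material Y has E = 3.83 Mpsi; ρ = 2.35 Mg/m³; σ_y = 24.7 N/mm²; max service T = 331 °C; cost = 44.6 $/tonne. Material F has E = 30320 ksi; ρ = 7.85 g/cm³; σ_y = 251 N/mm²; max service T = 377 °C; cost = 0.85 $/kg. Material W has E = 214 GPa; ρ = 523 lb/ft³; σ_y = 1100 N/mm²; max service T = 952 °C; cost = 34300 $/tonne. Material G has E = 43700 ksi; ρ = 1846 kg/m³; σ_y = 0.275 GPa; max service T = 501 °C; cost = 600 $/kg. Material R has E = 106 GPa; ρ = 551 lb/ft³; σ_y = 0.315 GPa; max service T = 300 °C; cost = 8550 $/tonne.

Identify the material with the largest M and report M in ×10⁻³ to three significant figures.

Screen on constraints: σ_y ≥ 295 MPa; max service T ≥ 219 °C; cost ≤ 320 $/kg. Survivors: material P, material W, material R.
Putting every candidate on a common basis:
  material P: E = 323.9 GPa, ρ = 10300 kg/m³
  material W: E = 214.0 GPa, ρ = 8378 kg/m³
  material R: E = 106.0 GPa, ρ = 8826 kg/m³
  material W: M = 0.714×10⁻³
  material P: M = 0.667×10⁻³
  material R: M = 0.536×10⁻³
Material W has the largest M.

material W, M = 0.714×10⁻³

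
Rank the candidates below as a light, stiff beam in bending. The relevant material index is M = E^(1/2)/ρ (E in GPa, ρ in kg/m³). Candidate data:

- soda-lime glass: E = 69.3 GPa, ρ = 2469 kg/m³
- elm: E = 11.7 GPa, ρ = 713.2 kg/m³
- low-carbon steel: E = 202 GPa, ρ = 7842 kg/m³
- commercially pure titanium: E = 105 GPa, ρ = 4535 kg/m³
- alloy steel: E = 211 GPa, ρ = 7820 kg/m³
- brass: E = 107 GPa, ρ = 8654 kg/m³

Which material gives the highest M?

Per-candidate index values:
  elm: M = 4.80×10⁻³
  soda-lime glass: M = 3.37×10⁻³
  commercially pure titanium: M = 2.26×10⁻³
  alloy steel: M = 1.86×10⁻³
  low-carbon steel: M = 1.81×10⁻³
  brass: M = 1.20×10⁻³
Highest index: elm.

elm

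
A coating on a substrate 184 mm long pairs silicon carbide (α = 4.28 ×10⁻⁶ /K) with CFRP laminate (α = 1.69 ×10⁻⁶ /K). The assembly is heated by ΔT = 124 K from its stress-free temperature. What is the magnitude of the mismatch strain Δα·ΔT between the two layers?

Δα = |4.28 − 1.69|×10⁻⁶/K = 2.59×10⁻⁶/K.
Mismatch strain = Δα·ΔT = 2.59×10⁻⁶ × 124.0 = 3.21×10⁻⁴.

3.21×10⁻⁴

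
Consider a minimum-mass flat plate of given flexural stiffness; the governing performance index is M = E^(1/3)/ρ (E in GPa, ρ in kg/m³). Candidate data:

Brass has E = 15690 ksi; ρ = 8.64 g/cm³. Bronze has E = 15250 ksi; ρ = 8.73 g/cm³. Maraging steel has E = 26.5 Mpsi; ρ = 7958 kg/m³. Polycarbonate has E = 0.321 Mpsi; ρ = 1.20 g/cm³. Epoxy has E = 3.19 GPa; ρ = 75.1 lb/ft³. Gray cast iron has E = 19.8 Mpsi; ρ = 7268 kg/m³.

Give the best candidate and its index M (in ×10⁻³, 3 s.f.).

epoxy, M = 1.22×10⁻³

After converting to SI:
  brass: E = 108.2 GPa, ρ = 8640 kg/m³
  bronze: E = 105.1 GPa, ρ = 8730 kg/m³
  maraging steel: E = 182.7 GPa, ρ = 7958 kg/m³
  polycarbonate: E = 2.213 GPa, ρ = 1200 kg/m³
  epoxy: E = 3.190 GPa, ρ = 1203 kg/m³
  gray cast iron: E = 136.5 GPa, ρ = 7268 kg/m³
  epoxy: M = 1.22×10⁻³
  polycarbonate: M = 1.09×10⁻³
  maraging steel: M = 0.713×10⁻³
  gray cast iron: M = 0.708×10⁻³
  brass: M = 0.551×10⁻³
  bronze: M = 0.541×10⁻³
Epoxy has the largest M.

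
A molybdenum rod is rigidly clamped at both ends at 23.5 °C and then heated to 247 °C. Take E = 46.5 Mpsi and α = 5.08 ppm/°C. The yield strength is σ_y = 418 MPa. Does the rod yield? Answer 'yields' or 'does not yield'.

does not yield

E = 46.5 Mpsi = 320.6 GPa.
ΔT = 223.5 K. Constrained thermal stress σ = E·α·ΔT = 320.6×10³ MPa × 5.08×10⁻⁶ × 223.5 = 364 MPa (compressive).
Compare to σ_y = 418 MPa: σ < σ_y, so it does not yield.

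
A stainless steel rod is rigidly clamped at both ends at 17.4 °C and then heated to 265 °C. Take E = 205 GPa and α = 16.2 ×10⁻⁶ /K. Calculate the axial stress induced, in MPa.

ΔT = 247.6 K. Constrained thermal stress σ = E·α·ΔT = 205.0×10³ MPa × 16.2×10⁻⁶ × 247.6 = 822 MPa (compressive).

822 MPa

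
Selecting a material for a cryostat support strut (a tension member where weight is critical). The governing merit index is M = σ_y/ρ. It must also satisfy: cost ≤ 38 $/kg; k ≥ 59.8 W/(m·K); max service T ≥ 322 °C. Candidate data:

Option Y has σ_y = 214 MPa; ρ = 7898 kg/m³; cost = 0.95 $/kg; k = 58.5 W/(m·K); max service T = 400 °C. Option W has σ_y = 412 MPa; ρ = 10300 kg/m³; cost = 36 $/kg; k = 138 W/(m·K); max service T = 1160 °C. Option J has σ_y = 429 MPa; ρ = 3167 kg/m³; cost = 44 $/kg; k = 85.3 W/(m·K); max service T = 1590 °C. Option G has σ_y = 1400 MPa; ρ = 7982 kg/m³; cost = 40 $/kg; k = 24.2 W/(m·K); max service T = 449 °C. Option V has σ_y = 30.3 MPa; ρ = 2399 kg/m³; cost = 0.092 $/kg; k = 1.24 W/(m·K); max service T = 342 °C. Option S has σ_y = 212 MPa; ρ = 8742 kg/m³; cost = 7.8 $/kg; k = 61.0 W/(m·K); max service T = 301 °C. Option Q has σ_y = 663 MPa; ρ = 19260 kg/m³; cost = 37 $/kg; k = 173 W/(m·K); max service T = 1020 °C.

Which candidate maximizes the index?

Screen on constraints: cost ≤ 38 $/kg; k ≥ 59.8 W/(m·K); max service T ≥ 322 °C. Survivors: option W, option Q.
Evaluate M for each candidate:
  option W: M = 40.0 kN·m/kg
  option Q: M = 34.4 kN·m/kg
Highest index: option W.

option W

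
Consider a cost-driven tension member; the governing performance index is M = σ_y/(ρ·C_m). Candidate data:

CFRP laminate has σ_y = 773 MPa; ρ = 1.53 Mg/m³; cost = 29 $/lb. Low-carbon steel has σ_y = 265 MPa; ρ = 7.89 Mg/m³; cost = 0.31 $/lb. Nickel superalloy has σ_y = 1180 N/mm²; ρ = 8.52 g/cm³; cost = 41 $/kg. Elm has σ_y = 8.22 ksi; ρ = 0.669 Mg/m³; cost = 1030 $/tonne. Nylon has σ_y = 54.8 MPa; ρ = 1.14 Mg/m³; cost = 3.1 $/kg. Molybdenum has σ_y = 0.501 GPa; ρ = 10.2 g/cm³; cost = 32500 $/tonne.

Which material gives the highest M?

elm

In SI units:
  CFRP laminate: σ_y = 773.0 MPa, ρ = 1530 kg/m³, cost = 63.93 $/kg
  low-carbon steel: σ_y = 265.0 MPa, ρ = 7890 kg/m³, cost = 0.6834 $/kg
  nickel superalloy: σ_y = 1180 MPa, ρ = 8520 kg/m³, cost = 41.00 $/kg
  elm: σ_y = 56.67 MPa, ρ = 669.0 kg/m³, cost = 1.030 $/kg
  nylon: σ_y = 54.80 MPa, ρ = 1140 kg/m³, cost = 3.100 $/kg
  molybdenum: σ_y = 501.0 MPa, ρ = 10200 kg/m³, cost = 32.50 $/kg
  elm: M = 82.2 kN·m per $
  low-carbon steel: M = 49.1 kN·m per $
  nylon: M = 15.5 kN·m per $
  CFRP laminate: M = 7.90 kN·m per $
  nickel superalloy: M = 3.38 kN·m per $
  molybdenum: M = 1.51 kN·m per $
Elm has the largest M.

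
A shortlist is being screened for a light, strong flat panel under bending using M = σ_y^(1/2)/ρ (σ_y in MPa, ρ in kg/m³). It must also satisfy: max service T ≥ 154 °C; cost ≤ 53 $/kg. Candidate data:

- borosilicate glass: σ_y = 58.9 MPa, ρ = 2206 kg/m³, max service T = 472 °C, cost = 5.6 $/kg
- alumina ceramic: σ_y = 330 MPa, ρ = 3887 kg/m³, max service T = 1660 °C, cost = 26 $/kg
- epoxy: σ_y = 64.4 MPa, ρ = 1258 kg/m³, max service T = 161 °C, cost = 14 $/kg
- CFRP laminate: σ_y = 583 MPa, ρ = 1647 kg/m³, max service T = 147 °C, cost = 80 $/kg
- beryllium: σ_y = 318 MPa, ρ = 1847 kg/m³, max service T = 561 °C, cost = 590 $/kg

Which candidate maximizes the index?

Screen on constraints: max service T ≥ 154 °C; cost ≤ 53 $/kg. Survivors: borosilicate glass, alumina ceramic, epoxy.
Per-candidate index values:
  epoxy: M = 6.38×10⁻³
  alumina ceramic: M = 4.67×10⁻³
  borosilicate glass: M = 3.48×10⁻³
Highest index: epoxy.

epoxy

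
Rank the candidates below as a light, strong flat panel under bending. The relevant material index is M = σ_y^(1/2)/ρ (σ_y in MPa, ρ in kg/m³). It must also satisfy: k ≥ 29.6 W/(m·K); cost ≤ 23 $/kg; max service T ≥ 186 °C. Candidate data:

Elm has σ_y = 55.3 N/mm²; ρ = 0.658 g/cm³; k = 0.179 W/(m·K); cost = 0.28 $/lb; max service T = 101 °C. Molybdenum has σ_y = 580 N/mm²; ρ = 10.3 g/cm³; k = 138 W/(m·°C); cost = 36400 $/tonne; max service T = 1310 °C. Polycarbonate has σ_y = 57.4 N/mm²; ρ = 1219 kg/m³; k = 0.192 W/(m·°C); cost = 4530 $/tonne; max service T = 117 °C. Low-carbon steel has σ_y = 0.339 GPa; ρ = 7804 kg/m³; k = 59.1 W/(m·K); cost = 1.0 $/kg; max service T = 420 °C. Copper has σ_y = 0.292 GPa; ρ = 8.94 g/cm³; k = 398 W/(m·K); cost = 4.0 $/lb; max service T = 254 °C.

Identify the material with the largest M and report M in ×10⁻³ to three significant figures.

Screen on constraints: k ≥ 29.6 W/(m·K); cost ≤ 23 $/kg; max service T ≥ 186 °C. Survivors: low-carbon steel, copper.
After converting to SI:
  low-carbon steel: σ_y = 339.0 MPa, ρ = 7804 kg/m³
  copper: σ_y = 292.0 MPa, ρ = 8940 kg/m³
  low-carbon steel: M = 2.36×10⁻³
  copper: M = 1.91×10⁻³
Low-carbon steel has the largest M.

low-carbon steel, M = 2.36×10⁻³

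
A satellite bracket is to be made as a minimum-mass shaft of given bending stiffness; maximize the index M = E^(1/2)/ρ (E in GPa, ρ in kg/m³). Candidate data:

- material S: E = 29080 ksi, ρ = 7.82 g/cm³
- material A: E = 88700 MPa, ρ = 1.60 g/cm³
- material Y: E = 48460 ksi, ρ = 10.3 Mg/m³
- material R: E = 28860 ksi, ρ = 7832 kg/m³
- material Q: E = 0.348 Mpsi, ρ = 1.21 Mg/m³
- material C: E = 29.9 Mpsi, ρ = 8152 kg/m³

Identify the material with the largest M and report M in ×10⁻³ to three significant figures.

Convert each candidate to consistent units, then evaluate M:
  material S: E = 200.5 GPa, ρ = 7820 kg/m³
  material A: E = 88.70 GPa, ρ = 1600 kg/m³
  material Y: E = 334.1 GPa, ρ = 10300 kg/m³
  material R: E = 199.0 GPa, ρ = 7832 kg/m³
  material Q: E = 2.399 GPa, ρ = 1210 kg/m³
  material C: E = 206.2 GPa, ρ = 8152 kg/m³
  material A: M = 5.89×10⁻³
  material S: M = 1.81×10⁻³
  material R: M = 1.80×10⁻³
  material Y: M = 1.77×10⁻³
  material C: M = 1.76×10⁻³
  material Q: M = 1.28×10⁻³
The maximum is for material A.

material A, M = 5.89×10⁻³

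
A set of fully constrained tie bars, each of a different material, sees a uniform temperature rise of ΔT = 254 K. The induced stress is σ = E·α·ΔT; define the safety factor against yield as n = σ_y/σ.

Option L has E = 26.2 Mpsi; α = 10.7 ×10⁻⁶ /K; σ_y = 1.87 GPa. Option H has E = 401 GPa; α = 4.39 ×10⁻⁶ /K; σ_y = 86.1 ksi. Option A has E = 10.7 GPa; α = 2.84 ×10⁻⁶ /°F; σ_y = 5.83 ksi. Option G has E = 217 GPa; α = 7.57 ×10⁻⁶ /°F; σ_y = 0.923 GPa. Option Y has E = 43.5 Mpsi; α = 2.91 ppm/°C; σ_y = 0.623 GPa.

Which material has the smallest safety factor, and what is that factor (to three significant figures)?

Per material, after unit conversion:
  option L: E = 180.6, α = 10.7, σ_y = 1870 → σ = 491 MPa, n = 3.81
  option H: E = 401.0, α = 4.39, σ_y = 593.6 → σ = 447 MPa, n = 1.33
  option A: E = 10.70, α = 5.11, σ_y = 40.20 → σ = 13.9 MPa, n = 2.89
  option G: E = 217.0, α = 13.6, σ_y = 923.0 → σ = 751 MPa, n = 1.23
  option Y: E = 299.9, α = 2.91, σ_y = 623.0 → σ = 222 MPa, n = 2.81
Option G has the lowest safety factor, n = 1.23.

option G, n = 1.23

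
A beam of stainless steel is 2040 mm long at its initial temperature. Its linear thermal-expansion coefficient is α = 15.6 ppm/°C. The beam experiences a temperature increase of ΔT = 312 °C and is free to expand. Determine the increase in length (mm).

ΔL = α·L₀·ΔT = 15.6×10⁻⁶ × 2040 mm × 312.0 K = 9.93 mm.

9.93 mm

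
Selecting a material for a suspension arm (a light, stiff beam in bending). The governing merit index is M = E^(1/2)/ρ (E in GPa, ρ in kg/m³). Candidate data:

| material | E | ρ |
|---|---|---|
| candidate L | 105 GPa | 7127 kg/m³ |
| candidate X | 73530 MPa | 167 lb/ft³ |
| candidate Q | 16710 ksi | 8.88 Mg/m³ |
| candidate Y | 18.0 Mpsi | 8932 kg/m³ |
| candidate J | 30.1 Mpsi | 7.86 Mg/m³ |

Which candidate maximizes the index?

candidate X

In SI units:
  candidate L: E = 105.0 GPa, ρ = 7127 kg/m³
  candidate X: E = 73.53 GPa, ρ = 2675 kg/m³
  candidate Q: E = 115.2 GPa, ρ = 8880 kg/m³
  candidate Y: E = 124.1 GPa, ρ = 8932 kg/m³
  candidate J: E = 207.5 GPa, ρ = 7860 kg/m³
  candidate X: M = 3.21×10⁻³
  candidate J: M = 1.83×10⁻³
  candidate L: M = 1.44×10⁻³
  candidate Y: M = 1.25×10⁻³
  candidate Q: M = 1.21×10⁻³
Highest index: candidate X.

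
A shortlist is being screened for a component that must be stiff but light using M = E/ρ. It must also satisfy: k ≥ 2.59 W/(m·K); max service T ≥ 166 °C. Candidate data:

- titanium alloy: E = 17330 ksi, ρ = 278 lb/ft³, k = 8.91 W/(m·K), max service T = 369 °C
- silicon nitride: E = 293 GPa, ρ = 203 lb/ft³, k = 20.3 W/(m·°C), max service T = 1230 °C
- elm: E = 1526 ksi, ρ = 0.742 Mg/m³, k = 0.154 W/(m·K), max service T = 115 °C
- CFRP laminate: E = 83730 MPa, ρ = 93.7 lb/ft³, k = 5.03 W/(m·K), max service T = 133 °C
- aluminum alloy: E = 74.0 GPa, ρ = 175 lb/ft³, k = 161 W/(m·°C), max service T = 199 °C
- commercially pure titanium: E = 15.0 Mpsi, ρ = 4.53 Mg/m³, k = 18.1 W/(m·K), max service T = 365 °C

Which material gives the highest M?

Screen on constraints: k ≥ 2.59 W/(m·K); max service T ≥ 166 °C. Survivors: titanium alloy, silicon nitride, aluminum alloy, commercially pure titanium.
Putting every candidate on a common basis:
  titanium alloy: E = 119.5 GPa, ρ = 4453 kg/m³
  silicon nitride: E = 293.0 GPa, ρ = 3252 kg/m³
  aluminum alloy: E = 74.00 GPa, ρ = 2803 kg/m³
  commercially pure titanium: E = 103.4 GPa, ρ = 4530 kg/m³
  silicon nitride: M = 90.1 MN·m/kg
  titanium alloy: M = 26.8 MN·m/kg
  aluminum alloy: M = 26.4 MN·m/kg
  commercially pure titanium: M = 22.8 MN·m/kg
Highest index: silicon nitride.

silicon nitride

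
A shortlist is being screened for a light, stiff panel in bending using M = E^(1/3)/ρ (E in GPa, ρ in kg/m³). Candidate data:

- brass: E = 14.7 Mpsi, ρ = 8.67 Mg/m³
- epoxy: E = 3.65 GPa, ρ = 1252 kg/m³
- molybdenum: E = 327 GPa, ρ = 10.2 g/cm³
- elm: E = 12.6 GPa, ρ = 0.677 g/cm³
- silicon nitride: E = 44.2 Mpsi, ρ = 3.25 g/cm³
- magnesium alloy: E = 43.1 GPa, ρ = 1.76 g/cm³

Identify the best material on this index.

Convert each candidate to consistent units, then evaluate M:
  brass: E = 101.4 GPa, ρ = 8670 kg/m³
  epoxy: E = 3.650 GPa, ρ = 1252 kg/m³
  molybdenum: E = 327.0 GPa, ρ = 10200 kg/m³
  elm: E = 12.60 GPa, ρ = 677.0 kg/m³
  silicon nitride: E = 304.7 GPa, ρ = 3250 kg/m³
  magnesium alloy: E = 43.10 GPa, ρ = 1760 kg/m³
  elm: M = 3.44×10⁻³
  silicon nitride: M = 2.07×10⁻³
  magnesium alloy: M = 1.99×10⁻³
  epoxy: M = 1.23×10⁻³
  molybdenum: M = 0.675×10⁻³
  brass: M = 0.538×10⁻³
The maximum is for elm.

elm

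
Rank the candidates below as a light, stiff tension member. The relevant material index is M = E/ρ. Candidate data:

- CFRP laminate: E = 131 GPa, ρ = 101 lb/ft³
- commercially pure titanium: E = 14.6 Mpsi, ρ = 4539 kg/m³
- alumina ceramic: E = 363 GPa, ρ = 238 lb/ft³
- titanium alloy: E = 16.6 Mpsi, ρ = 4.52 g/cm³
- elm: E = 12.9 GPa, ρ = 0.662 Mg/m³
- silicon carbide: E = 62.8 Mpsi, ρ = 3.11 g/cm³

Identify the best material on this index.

silicon carbide

In SI units:
  CFRP laminate: E = 131.0 GPa, ρ = 1618 kg/m³
  commercially pure titanium: E = 100.7 GPa, ρ = 4539 kg/m³
  alumina ceramic: E = 363.0 GPa, ρ = 3812 kg/m³
  titanium alloy: E = 114.5 GPa, ρ = 4520 kg/m³
  elm: E = 12.90 GPa, ρ = 662.0 kg/m³
  silicon carbide: E = 433.0 GPa, ρ = 3110 kg/m³
  silicon carbide: M = 139 MN·m/kg
  alumina ceramic: M = 95.2 MN·m/kg
  CFRP laminate: M = 81.0 MN·m/kg
  titanium alloy: M = 25.3 MN·m/kg
  commercially pure titanium: M = 22.2 MN·m/kg
  elm: M = 19.5 MN·m/kg
Highest index: silicon carbide.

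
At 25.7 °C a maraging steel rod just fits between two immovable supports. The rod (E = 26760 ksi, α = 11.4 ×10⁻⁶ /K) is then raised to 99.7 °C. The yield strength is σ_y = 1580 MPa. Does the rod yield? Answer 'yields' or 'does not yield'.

E = 26760 ksi = 184.5 GPa.
ΔT = 74.00 K. Constrained thermal stress σ = E·α·ΔT = 184.5×10³ MPa × 11.4×10⁻⁶ × 74.00 = 156 MPa (compressive).
Compare to σ_y = 1580 MPa: σ < σ_y, so it does not yield.

does not yield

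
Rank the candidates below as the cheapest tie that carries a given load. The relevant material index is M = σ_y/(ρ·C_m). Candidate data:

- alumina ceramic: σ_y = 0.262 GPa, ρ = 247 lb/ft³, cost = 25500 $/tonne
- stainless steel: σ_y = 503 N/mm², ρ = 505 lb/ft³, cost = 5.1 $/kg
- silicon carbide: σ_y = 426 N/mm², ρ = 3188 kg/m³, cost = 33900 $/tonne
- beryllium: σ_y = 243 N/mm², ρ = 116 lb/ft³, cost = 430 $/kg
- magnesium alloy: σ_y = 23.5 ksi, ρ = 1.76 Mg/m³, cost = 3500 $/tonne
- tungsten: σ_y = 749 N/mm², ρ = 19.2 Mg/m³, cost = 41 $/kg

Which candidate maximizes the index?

magnesium alloy

Putting every candidate on a common basis:
  alumina ceramic: σ_y = 262.0 MPa, ρ = 3957 kg/m³, cost = 25.50 $/kg
  stainless steel: σ_y = 503.0 MPa, ρ = 8089 kg/m³, cost = 5.100 $/kg
  silicon carbide: σ_y = 426.0 MPa, ρ = 3188 kg/m³, cost = 33.90 $/kg
  beryllium: σ_y = 243.0 MPa, ρ = 1858 kg/m³, cost = 430.0 $/kg
  magnesium alloy: σ_y = 162.0 MPa, ρ = 1760 kg/m³, cost = 3.500 $/kg
  tungsten: σ_y = 749.0 MPa, ρ = 19200 kg/m³, cost = 41.00 $/kg
  magnesium alloy: M = 26.3 kN·m per $
  stainless steel: M = 12.2 kN·m per $
  silicon carbide: M = 3.94 kN·m per $
  alumina ceramic: M = 2.60 kN·m per $
  tungsten: M = 0.951 kN·m per $
  beryllium: M = 0.304 kN·m per $
The maximum is for magnesium alloy.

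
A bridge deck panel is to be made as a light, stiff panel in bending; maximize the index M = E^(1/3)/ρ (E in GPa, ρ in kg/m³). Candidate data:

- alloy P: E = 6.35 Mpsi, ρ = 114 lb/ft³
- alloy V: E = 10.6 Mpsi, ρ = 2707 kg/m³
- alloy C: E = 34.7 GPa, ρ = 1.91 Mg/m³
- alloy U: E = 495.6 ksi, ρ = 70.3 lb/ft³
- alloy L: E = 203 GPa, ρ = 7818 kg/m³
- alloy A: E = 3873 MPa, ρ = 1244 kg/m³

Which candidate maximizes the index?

alloy P

Putting every candidate on a common basis:
  alloy P: E = 43.78 GPa, ρ = 1826 kg/m³
  alloy V: E = 73.08 GPa, ρ = 2707 kg/m³
  alloy C: E = 34.70 GPa, ρ = 1910 kg/m³
  alloy U: E = 3.417 GPa, ρ = 1126 kg/m³
  alloy L: E = 203.0 GPa, ρ = 7818 kg/m³
  alloy A: E = 3.873 GPa, ρ = 1244 kg/m³
  alloy P: M = 1.93×10⁻³
  alloy C: M = 1.71×10⁻³
  alloy V: M = 1.54×10⁻³
  alloy U: M = 1.34×10⁻³
  alloy A: M = 1.26×10⁻³
  alloy L: M = 0.752×10⁻³
Highest index: alloy P.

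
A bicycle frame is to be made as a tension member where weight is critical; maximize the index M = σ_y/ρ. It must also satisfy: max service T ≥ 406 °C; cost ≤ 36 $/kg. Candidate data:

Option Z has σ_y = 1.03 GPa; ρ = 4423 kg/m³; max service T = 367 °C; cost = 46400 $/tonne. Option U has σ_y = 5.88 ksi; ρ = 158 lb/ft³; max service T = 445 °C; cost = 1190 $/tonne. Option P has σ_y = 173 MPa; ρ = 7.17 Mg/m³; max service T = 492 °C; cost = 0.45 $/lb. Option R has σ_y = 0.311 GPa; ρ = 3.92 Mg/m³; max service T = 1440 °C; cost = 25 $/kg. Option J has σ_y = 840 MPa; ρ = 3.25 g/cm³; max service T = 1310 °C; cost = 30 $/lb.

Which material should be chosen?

Screen on constraints: max service T ≥ 406 °C; cost ≤ 36 $/kg. Survivors: option U, option P, option R.
In SI units:
  option U: σ_y = 40.54 MPa, ρ = 2531 kg/m³
  option P: σ_y = 173.0 MPa, ρ = 7170 kg/m³
  option R: σ_y = 311.0 MPa, ρ = 3920 kg/m³
  option R: M = 79.3 kN·m/kg
  option P: M = 24.1 kN·m/kg
  option U: M = 16.0 kN·m/kg
Highest index: option R.

option R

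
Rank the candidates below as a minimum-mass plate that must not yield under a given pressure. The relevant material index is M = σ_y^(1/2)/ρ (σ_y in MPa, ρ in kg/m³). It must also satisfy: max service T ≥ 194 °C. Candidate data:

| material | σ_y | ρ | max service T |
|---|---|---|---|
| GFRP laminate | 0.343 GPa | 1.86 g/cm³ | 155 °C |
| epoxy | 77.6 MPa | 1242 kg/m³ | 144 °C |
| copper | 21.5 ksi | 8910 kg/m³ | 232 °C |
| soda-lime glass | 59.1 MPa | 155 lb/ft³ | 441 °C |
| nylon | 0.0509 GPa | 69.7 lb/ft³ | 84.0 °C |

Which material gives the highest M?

soda-lime glass

Screen on constraints: max service T ≥ 194 °C. Survivors: copper, soda-lime glass.
After converting to SI:
  copper: σ_y = 148.2 MPa, ρ = 8910 kg/m³
  soda-lime glass: σ_y = 59.10 MPa, ρ = 2483 kg/m³
  soda-lime glass: M = 3.10×10⁻³
  copper: M = 1.37×10⁻³
Soda-lime glass ranks first.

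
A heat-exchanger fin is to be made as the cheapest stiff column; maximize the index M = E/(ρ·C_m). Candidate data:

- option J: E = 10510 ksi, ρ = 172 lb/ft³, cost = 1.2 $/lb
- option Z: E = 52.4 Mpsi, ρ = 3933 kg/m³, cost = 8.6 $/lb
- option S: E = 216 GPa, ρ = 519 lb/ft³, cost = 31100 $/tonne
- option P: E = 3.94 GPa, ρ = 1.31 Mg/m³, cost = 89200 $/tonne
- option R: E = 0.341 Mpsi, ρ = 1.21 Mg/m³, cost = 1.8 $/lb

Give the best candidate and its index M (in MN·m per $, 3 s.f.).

option J, M = 9.94 MN·m per $

Convert each candidate to consistent units, then evaluate M:
  option J: E = 72.46 GPa, ρ = 2755 kg/m³, cost = 2.646 $/kg
  option Z: E = 361.3 GPa, ρ = 3933 kg/m³, cost = 18.96 $/kg
  option S: E = 216.0 GPa, ρ = 8314 kg/m³, cost = 31.10 $/kg
  option P: E = 3.940 GPa, ρ = 1310 kg/m³, cost = 89.20 $/kg
  option R: E = 2.351 GPa, ρ = 1210 kg/m³, cost = 3.968 $/kg
  option J: M = 9.94 MN·m per $
  option Z: M = 4.85 MN·m per $
  option S: M = 0.835 MN·m per $
  option R: M = 0.490 MN·m per $
  option P: M = 0.0337 MN·m per $
The maximum is for option J.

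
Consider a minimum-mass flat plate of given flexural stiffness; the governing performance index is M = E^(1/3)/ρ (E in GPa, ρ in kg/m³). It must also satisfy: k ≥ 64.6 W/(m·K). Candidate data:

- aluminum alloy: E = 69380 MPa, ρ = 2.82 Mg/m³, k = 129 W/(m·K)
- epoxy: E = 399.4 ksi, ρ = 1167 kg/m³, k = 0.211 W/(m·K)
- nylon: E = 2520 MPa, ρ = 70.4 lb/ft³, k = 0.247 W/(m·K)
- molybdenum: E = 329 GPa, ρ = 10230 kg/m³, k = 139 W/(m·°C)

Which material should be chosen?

Screen on constraints: k ≥ 64.6 W/(m·K). Survivors: aluminum alloy, molybdenum.
After converting to SI:
  aluminum alloy: E = 69.38 GPa, ρ = 2820 kg/m³
  molybdenum: E = 329.0 GPa, ρ = 10230 kg/m³
  aluminum alloy: M = 1.46×10⁻³
  molybdenum: M = 0.675×10⁻³
Aluminum alloy ranks first.

aluminum alloy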